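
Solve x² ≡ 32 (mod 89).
The square roots of 32 mod 89 are 78 and 11. Verify: 78² = 6084 ≡ 32 (mod 89)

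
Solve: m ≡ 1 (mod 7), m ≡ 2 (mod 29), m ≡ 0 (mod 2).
M = 7 × 29 × 2 = 406. M₁ = 58, y₁ ≡ 4 (mod 7). M₂ = 14, y₂ ≡ 27 (mod 29). M₃ = 203, y₃ ≡ 1 (mod 2). m = 1×58×4 + 2×14×27 + 0×203×1 ≡ 176 (mod 406)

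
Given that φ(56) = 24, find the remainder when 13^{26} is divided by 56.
By Euler: 13^{24} ≡ 1 (mod 56) since gcd(13, 56) = 1. 26 = 1×24 + 2. So 13^{26} ≡ 13^{2} ≡ 1 (mod 56)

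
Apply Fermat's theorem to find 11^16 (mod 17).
By Fermat's Little Theorem, 11^{16} ≡ 1 (mod 17) since 17 is prime and gcd(11, 17) = 1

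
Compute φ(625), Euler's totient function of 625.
500

Prime factorization: 625 = 5^4
Using the formula φ(n) = n × Π(1 - 1/p) for each prime factor p:
φ(625) = 625 × (1 - 1/5)
φ(625) = 500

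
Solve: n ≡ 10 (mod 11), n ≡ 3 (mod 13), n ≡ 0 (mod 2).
M = 11 × 13 × 2 = 286. M₁ = 26, y₁ ≡ 3 (mod 11). M₂ = 22, y₂ ≡ 3 (mod 13). M₃ = 143, y₃ ≡ 1 (mod 2). n = 10×26×3 + 3×22×3 + 0×143×1 ≡ 120 (mod 286)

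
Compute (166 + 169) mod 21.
20

(166 + 169) = 335
335 mod 21 = 20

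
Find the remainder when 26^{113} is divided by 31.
By Fermat: 26^{30} ≡ 1 (mod 31). 113 = 3×30 + 23. So 26^{113} ≡ 26^{23} ≡ 6 (mod 31)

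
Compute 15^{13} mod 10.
5

Using successive squaring:
Binary expansion of 13: 1101
Powers of 15 mod 10 (each is the square of the previous):
  15^1 ≡ 5 (mod 10)
  15^2 ≡ 5² = 25 ≡ 5 (mod 10)
  15^4 ≡ 5² = 25 ≡ 5 (mod 10)
  15^8 ≡ 5² = 25 ≡ 5 (mod 10)
13 = 8 + 4 + 1, so 15^13 = 15^8 × 15^4 × 15^1 ≡ 5 × 5 × 5 (mod 10)
Multiplying step by step:
  5 × 5 = 25 ≡ 5 (mod 10)
  5 × 5 = 25 ≡ 5 (mod 10)
Result: 15^13 ≡ 5 (mod 10)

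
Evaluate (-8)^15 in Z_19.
Using repeated squaring. (-8) ≡ 11 (mod 19). 15 = 8 + 4 + 2 + 1 (binary 1111). Repeated squaring mod 19: 11^1 ≡ 11; 11^2 ≡ 11² = 121 ≡ 7; 11^4 ≡ 7² = 49 ≡ 11; 11^8 ≡ 11² = 121 ≡ 7. Multiply: (-8)^15 ≡ 11^8 × 11^4 × 11^2 × 11^1 ≡ 7 × 11 × 7 × 11 (mod 19): 7 × 11 = 77 ≡ 1; 1 × 7 = 7 ≡ 7; 7 × 11 = 77 ≡ 1. So (-8)^15 ≡ 1 (mod 19).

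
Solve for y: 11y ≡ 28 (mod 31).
11

Since gcd(11, 31) = 1 divides 28, a solution exists.
Multiply both sides by the inverse of 11 mod 31:
  11^(-1) mod 31 = 17
  x ≡ 17 × 28 ≡ 476 ≡ 11 (mod 31)
Verification: 11 × 11 = 121 = 3 × 31 + 28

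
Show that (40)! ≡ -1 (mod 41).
(40)! mod 41 = 40. Since this equals -1 (mod 41), Wilson confirms 41 is prime.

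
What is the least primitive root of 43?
3

A primitive root g modulo p has order p-1 = 42
Prime divisors of 42: [2, 3, 7]
g is a primitive root iff g^(42/q) ≢ 1 (mod 43) for each prime divisor q
Testing small values:
  g = 2: 2^21 ≡ 42, 2^14 ≡ 1, 2^6 ≡ 21 (mod 43) → 2^14 ≡ 1, not primitive root
  g = 3: 3^21 ≡ 42, 3^14 ≡ 36, 3^6 ≡ 41 (mod 43) → none is 1, primitive root!
The smallest primitive root is 3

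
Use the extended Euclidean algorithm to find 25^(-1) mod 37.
Extended GCD: 25(3) + 37(-2) = 1. So 25^(-1) ≡ 3 ≡ 3 (mod 37). Verify: 25 × 3 = 75 ≡ 1 (mod 37)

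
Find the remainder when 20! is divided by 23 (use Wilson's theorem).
(22)! = (20)! × (21) × (22) ≡ -1 (mod 23). So (20)! ≡ -1 × [(22)(21)]^(-1) ≡ 11 (mod 23)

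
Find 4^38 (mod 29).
Using Fermat: 4^{28} ≡ 1 (mod 29). 38 ≡ 10 (mod 28). So 4^{38} ≡ 4^{10} ≡ 23 (mod 29)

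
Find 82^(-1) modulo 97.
84

Using Extended Euclidean Algorithm:
gcd(82, 97) = 1
Bezout coefficients: 82 × -13 + 97 × 11 = 1
So 82 × -13 ≡ 1 (mod 97)
The inverse is -13 mod 97 = 84
Verification: 82 × 84 = 6888 = 71 × 97 + 1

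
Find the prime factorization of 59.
59

Divide by primes starting from smallest:
59 ÷ 59 = 1

59 = 59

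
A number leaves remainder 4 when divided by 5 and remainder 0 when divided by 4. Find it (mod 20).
M = 5 × 4 = 20. M₁ = 4, y₁ ≡ 4 (mod 5). M₂ = 5, y₂ ≡ 1 (mod 4). k = 4×4×4 + 0×5×1 ≡ 4 (mod 20)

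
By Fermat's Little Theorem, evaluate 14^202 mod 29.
By Fermat: 14^{28} ≡ 1 (mod 29). 202 ≡ 6 (mod 28). So 14^{202} ≡ 14^{6} ≡ 5 (mod 29)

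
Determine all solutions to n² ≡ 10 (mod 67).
The square roots of 10 mod 67 are 55 and 12. Verify: 55² = 3025 ≡ 10 (mod 67)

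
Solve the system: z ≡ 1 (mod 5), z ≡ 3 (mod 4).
M = 5 × 4 = 20. M₁ = 4, y₁ ≡ 4 (mod 5). M₂ = 5, y₂ ≡ 1 (mod 4). z = 1×4×4 + 3×5×1 ≡ 11 (mod 20)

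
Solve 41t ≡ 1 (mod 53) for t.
22

Using Extended Euclidean Algorithm:
gcd(41, 53) = 1
Bezout coefficients: 41 × 22 + 53 × -17 = 1
So 41 × 22 ≡ 1 (mod 53)
The inverse is 22 mod 53 = 22
Verification: 41 × 22 = 902 = 17 × 53 + 1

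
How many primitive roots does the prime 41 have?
Number of primitive roots mod 41 = φ(40) = 16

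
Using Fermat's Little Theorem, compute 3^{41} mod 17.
14

By Fermat's Little Theorem, a^(p-1) ≡ 1 (mod p) for prime p and gcd(a, p) = 1
Here p = 17, so 3^16 ≡ 1 (mod 17)
We can reduce the exponent: 41 mod 16 = 9
So 3^41 ≡ 3^9 (mod 17)
Computing: 3^9 mod 17 = 14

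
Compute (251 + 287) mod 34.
28

(251 + 287) = 538
538 mod 34 = 28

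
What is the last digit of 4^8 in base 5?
8 = 8 (binary 1000). Repeated squaring mod 5: 4^1 ≡ 4; 4^2 ≡ 4² = 16 ≡ 1; 4^4 ≡ 1² = 1 ≡ 1; 4^8 ≡ 1² = 1 ≡ 1. So 4^8 ≡ 1 (mod 5).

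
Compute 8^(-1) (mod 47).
8^(-1) ≡ 6 (mod 47). Verification: 8 × 6 = 48 ≡ 1 (mod 47)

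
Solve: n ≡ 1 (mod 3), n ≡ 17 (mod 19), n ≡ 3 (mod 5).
M = 3 × 19 × 5 = 285. M₁ = 95, y₁ ≡ 2 (mod 3). M₂ = 15, y₂ ≡ 14 (mod 19). M₃ = 57, y₃ ≡ 3 (mod 5). n = 1×95×2 + 17×15×14 + 3×57×3 ≡ 283 (mod 285)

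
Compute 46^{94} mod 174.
28

Using successive squaring:
Binary expansion of 94: 1011110
Powers of 46 mod 174 (each is the square of the previous):
  46^1 ≡ 46 (mod 174)
  46^2 ≡ 46² = 2116 ≡ 28 (mod 174)
  46^4 ≡ 28² = 784 ≡ 88 (mod 174)
  46^8 ≡ 88² = 7744 ≡ 88 (mod 174)
  46^16 ≡ 88² = 7744 ≡ 88 (mod 174)
  46^32 ≡ 88² = 7744 ≡ 88 (mod 174)
  46^64 ≡ 88² = 7744 ≡ 88 (mod 174)
94 = 64 + 16 + 8 + 4 + 2, so 46^94 = 46^64 × 46^16 × 46^8 × 46^4 × 46^2 ≡ 88 × 88 × 88 × 88 × 28 (mod 174)
Multiplying step by step:
  88 × 88 = 7744 ≡ 88 (mod 174)
  88 × 88 = 7744 ≡ 88 (mod 174)
  88 × 88 = 7744 ≡ 88 (mod 174)
  88 × 28 = 2464 ≡ 28 (mod 174)
Result: 46^94 ≡ 28 (mod 174)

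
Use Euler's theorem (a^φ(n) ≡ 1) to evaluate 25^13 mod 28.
By Euler: 25^{12} ≡ 1 (mod 28) since gcd(25, 28) = 1. 13 = 1×12 + 1. So 25^{13} ≡ 25^{1} ≡ 25 (mod 28)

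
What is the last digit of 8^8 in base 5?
8 ≡ 3 (mod 5). 8 = 8 (binary 1000). Repeated squaring mod 5: 3^1 ≡ 3; 3^2 ≡ 3² = 9 ≡ 4; 3^4 ≡ 4² = 16 ≡ 1; 3^8 ≡ 1² = 1 ≡ 1. So 8^8 ≡ 1 (mod 5).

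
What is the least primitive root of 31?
3

A primitive root g modulo p has order p-1 = 30
Prime divisors of 30: [2, 3, 5]
g is a primitive root iff g^(30/q) ≢ 1 (mod 31) for each prime divisor q
Testing small values:
  g = 2: 2^15 ≡ 1, 2^10 ≡ 1, 2^6 ≡ 2 (mod 31) → 2^15 ≡ 1, not primitive root
  g = 3: 3^15 ≡ 30, 3^10 ≡ 25, 3^6 ≡ 16 (mod 31) → none is 1, primitive root!
The smallest primitive root is 3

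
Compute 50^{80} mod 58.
54

Using successive squaring:
Binary expansion of 80: 1010000
Powers of 50 mod 58 (each is the square of the previous):
  50^1 ≡ 50 (mod 58)
  50^2 ≡ 50² = 2500 ≡ 6 (mod 58)
  50^4 ≡ 6² = 36 ≡ 36 (mod 58)
  50^8 ≡ 36² = 1296 ≡ 20 (mod 58)
  50^16 ≡ 20² = 400 ≡ 52 (mod 58)
  50^32 ≡ 52² = 2704 ≡ 36 (mod 58)
  50^64 ≡ 36² = 1296 ≡ 20 (mod 58)
80 = 64 + 16, so 50^80 = 50^64 × 50^16 ≡ 20 × 52 (mod 58)
Multiplying step by step:
  20 × 52 = 1040 ≡ 54 (mod 58)
Result: 50^80 ≡ 54 (mod 58)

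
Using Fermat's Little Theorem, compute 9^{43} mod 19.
4

By Fermat's Little Theorem, a^(p-1) ≡ 1 (mod p) for prime p and gcd(a, p) = 1
Here p = 19, so 9^18 ≡ 1 (mod 19)
We can reduce the exponent: 43 mod 18 = 7
So 9^43 ≡ 9^7 (mod 19)
Computing: 9^7 mod 19 = 4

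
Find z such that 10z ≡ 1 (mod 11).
10^(-1) ≡ 10 (mod 11). Verification: 10 × 10 = 100 ≡ 1 (mod 11)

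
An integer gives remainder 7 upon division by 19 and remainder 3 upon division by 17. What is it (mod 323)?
M = 19 × 17 = 323. M₁ = 17, y₁ ≡ 9 (mod 19). M₂ = 19, y₂ ≡ 9 (mod 17). r = 7×17×9 + 3×19×9 ≡ 292 (mod 323). The smallest positive such number is 292.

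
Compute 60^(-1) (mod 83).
18

Using Extended Euclidean Algorithm:
gcd(60, 83) = 1
Bezout coefficients: 60 × 18 + 83 × -13 = 1
So 60 × 18 ≡ 1 (mod 83)
The inverse is 18 mod 83 = 18
Verification: 60 × 18 = 1080 = 13 × 83 + 1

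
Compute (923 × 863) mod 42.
19

(923 × 863) = 796549
796549 mod 42 = 19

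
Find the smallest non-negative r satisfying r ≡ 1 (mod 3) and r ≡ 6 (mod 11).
M = 3 × 11 = 33. M₁ = 11, y₁ ≡ 2 (mod 3). M₂ = 3, y₂ ≡ 4 (mod 11). r = 1×11×2 + 6×3×4 ≡ 28 (mod 33)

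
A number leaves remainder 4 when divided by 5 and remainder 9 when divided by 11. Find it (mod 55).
M = 5 × 11 = 55. M₁ = 11, y₁ ≡ 1 (mod 5). M₂ = 5, y₂ ≡ 9 (mod 11). r = 4×11×1 + 9×5×9 ≡ 9 (mod 55)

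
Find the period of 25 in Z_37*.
Powers of 25 mod 37: 25^1≡25, 25^2≡33, 25^3≡11, 25^4≡16, 25^5≡30, 25^6≡10, 25^7≡28, 25^8≡34, 25^9≡36, 25^10≡12, 25^11≡4, 25^12≡26, 25^13≡21, 25^14≡7, 25^15≡27, 25^16≡9, 25^17≡3, 25^18≡1. Order = 18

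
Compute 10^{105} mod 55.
10

Using successive squaring:
Binary expansion of 105: 1101001
Powers of 10 mod 55 (each is the square of the previous):
  10^1 ≡ 10 (mod 55)
  10^2 ≡ 10² = 100 ≡ 45 (mod 55)
  10^4 ≡ 45² = 2025 ≡ 45 (mod 55)
  10^8 ≡ 45² = 2025 ≡ 45 (mod 55)
  10^16 ≡ 45² = 2025 ≡ 45 (mod 55)
  10^32 ≡ 45² = 2025 ≡ 45 (mod 55)
  10^64 ≡ 45² = 2025 ≡ 45 (mod 55)
105 = 64 + 32 + 8 + 1, so 10^105 = 10^64 × 10^32 × 10^8 × 10^1 ≡ 45 × 45 × 45 × 10 (mod 55)
Multiplying step by step:
  45 × 45 = 2025 ≡ 45 (mod 55)
  45 × 45 = 2025 ≡ 45 (mod 55)
  45 × 10 = 450 ≡ 10 (mod 55)
Result: 10^105 ≡ 10 (mod 55)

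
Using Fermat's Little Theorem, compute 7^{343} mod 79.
6

By Fermat's Little Theorem, a^(p-1) ≡ 1 (mod p) for prime p and gcd(a, p) = 1
Here p = 79, so 7^78 ≡ 1 (mod 79)
We can reduce the exponent: 343 mod 78 = 31
So 7^343 ≡ 7^31 (mod 79)
Computing: 7^31 mod 79 = 6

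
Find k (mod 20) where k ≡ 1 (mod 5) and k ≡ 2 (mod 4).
M = 5 × 4 = 20. M₁ = 4, y₁ ≡ 4 (mod 5). M₂ = 5, y₂ ≡ 1 (mod 4). k = 1×4×4 + 2×5×1 ≡ 6 (mod 20)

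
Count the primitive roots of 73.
24

The number of primitive roots modulo p is φ(p-1) = φ(72)
φ(72) = 24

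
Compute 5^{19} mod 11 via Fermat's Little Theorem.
9

By Fermat's Little Theorem, a^(p-1) ≡ 1 (mod p) for prime p and gcd(a, p) = 1
Here p = 11, so 5^10 ≡ 1 (mod 11)
We can reduce the exponent: 19 mod 10 = 9
So 5^19 ≡ 5^9 (mod 11)
Computing: 5^9 mod 11 = 9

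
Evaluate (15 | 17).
(15/17) = 15^{8} mod 17 = 1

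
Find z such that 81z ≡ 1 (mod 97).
81^(-1) ≡ 6 (mod 97). Verification: 81 × 6 = 486 ≡ 1 (mod 97)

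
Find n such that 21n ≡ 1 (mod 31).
21^(-1) ≡ 3 (mod 31). Verification: 21 × 3 = 63 ≡ 1 (mod 31)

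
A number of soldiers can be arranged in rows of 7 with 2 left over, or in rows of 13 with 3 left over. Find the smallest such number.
M = 7 × 13 = 91. M₁ = 13, y₁ ≡ 6 (mod 7). M₂ = 7, y₂ ≡ 2 (mod 13). t = 2×13×6 + 3×7×2 ≡ 16 (mod 91). The smallest positive such number is 16.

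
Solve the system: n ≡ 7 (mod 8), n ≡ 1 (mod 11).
M = 8 × 11 = 88. M₁ = 11, y₁ ≡ 3 (mod 8). M₂ = 8, y₂ ≡ 7 (mod 11). n = 7×11×3 + 1×8×7 ≡ 23 (mod 88)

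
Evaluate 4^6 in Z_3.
4 ≡ 1 (mod 3). 6 = 4 + 2 (binary 110). Repeated squaring mod 3: 1^1 ≡ 1; 1^2 ≡ 1² = 1 ≡ 1; 1^4 ≡ 1² = 1 ≡ 1. Multiply: 4^6 ≡ 1^4 × 1^2 ≡ 1 × 1 (mod 3): 1 × 1 = 1 ≡ 1. So 4^6 ≡ 1 (mod 3).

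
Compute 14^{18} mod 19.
1

Using successive squaring:
Binary expansion of 18: 10010
Powers of 14 mod 19 (each is the square of the previous):
  14^1 ≡ 14 (mod 19)
  14^2 ≡ 14² = 196 ≡ 6 (mod 19)
  14^4 ≡ 6² = 36 ≡ 17 (mod 19)
  14^8 ≡ 17² = 289 ≡ 4 (mod 19)
  14^16 ≡ 4² = 16 ≡ 16 (mod 19)
18 = 16 + 2, so 14^18 = 14^16 × 14^2 ≡ 16 × 6 (mod 19)
Multiplying step by step:
  16 × 6 = 96 ≡ 1 (mod 19)
Result: 14^18 ≡ 1 (mod 19)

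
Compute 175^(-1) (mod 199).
175^(-1) ≡ 58 (mod 199). Verification: 175 × 58 = 10150 ≡ 1 (mod 199)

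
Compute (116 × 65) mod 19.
16

(116 × 65) = 7540
7540 mod 19 = 16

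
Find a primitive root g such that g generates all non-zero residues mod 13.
p - 1 = 12 has prime divisors 2, 3. h is a primitive root mod 13 iff h^(12/q) ≢ 1 (mod 13) for each such q.
h = 2: 2^6 ≡ 12, 2^4 ≡ 3 (mod 13); none is 1, so 2 has order 12 and is a primitive root.
The smallest primitive root mod 13 is g = 2.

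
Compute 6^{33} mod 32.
0

Using successive squaring:
Binary expansion of 33: 100001
Powers of 6 mod 32 (each is the square of the previous):
  6^1 ≡ 6 (mod 32)
  6^2 ≡ 6² = 36 ≡ 4 (mod 32)
  6^4 ≡ 4² = 16 ≡ 16 (mod 32)
  6^8 ≡ 16² = 256 ≡ 0 (mod 32)
  6^16 ≡ 0² = 0 ≡ 0 (mod 32)
  6^32 ≡ 0² = 0 ≡ 0 (mod 32)
33 = 32 + 1, so 6^33 = 6^32 × 6^1 ≡ 0 × 6 (mod 32)
Multiplying step by step:
  0 × 6 = 0 ≡ 0 (mod 32)
Result: 6^33 ≡ 0 (mod 32)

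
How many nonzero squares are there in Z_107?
For prime 107, there are (p-1)/2 = (107-1)/2 = 53 quadratic residues (excluding 0).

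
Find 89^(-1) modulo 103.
22

Using Extended Euclidean Algorithm:
gcd(89, 103) = 1
Bezout coefficients: 89 × 22 + 103 × -19 = 1
So 89 × 22 ≡ 1 (mod 103)
The inverse is 22 mod 103 = 22
Verification: 89 × 22 = 1958 = 19 × 103 + 1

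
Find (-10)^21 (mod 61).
Using repeated squaring. (-10) ≡ 51 (mod 61). 21 = 16 + 4 + 1 (binary 10101). Repeated squaring mod 61: 51^1 ≡ 51; 51^2 ≡ 51² = 2601 ≡ 39; 51^4 ≡ 39² = 1521 ≡ 57; 51^8 ≡ 57² = 3249 ≡ 16; 51^16 ≡ 16² = 256 ≡ 12. Multiply: (-10)^21 ≡ 51^16 × 51^4 × 51^1 ≡ 12 × 57 × 51 (mod 61): 12 × 57 = 684 ≡ 13; 13 × 51 = 663 ≡ 53. So (-10)^21 ≡ 53 (mod 61).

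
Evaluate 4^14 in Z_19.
Using repeated squaring. 14 = 8 + 4 + 2 (binary 1110). Repeated squaring mod 19: 4^1 ≡ 4; 4^2 ≡ 4² = 16 ≡ 16; 4^4 ≡ 16² = 256 ≡ 9; 4^8 ≡ 9² = 81 ≡ 5. Multiply: 4^14 = 4^8 × 4^4 × 4^2 ≡ 5 × 9 × 16 (mod 19): 5 × 9 = 45 ≡ 7; 7 × 16 = 112 ≡ 17. So 4^14 ≡ 17 (mod 19).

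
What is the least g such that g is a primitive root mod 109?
p - 1 = 108 has prime divisors 2, 3. h is a primitive root mod 109 iff h^(108/q) ≢ 1 (mod 109) for each such q.
h = 2: 2^54 ≡ 108, 2^36 ≡ 1 (mod 109); 2^36 ≡ 1, so not a primitive root.
h = 3: 3^54 ≡ 1, 3^36 ≡ 63 (mod 109); 3^54 ≡ 1, so not a primitive root.
h = 4: 4^54 ≡ 1, 4^36 ≡ 1 (mod 109); 4^54 ≡ 1, so not a primitive root.
h = 5: 5^54 ≡ 1, 5^36 ≡ 63 (mod 109); 5^54 ≡ 1, so not a primitive root.
h = 6: 6^54 ≡ 108, 6^36 ≡ 63 (mod 109); none is 1, so 6 has order 108 and is a primitive root.
The smallest primitive root mod 109 is g = 6.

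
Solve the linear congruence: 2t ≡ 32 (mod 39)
16

Since gcd(2, 39) = 1 divides 32, a solution exists.
Multiply both sides by the inverse of 2 mod 39:
  2^(-1) mod 39 = 20
  x ≡ 20 × 32 ≡ 640 ≡ 16 (mod 39)
Verification: 2 × 16 = 32 = 0 × 39 + 32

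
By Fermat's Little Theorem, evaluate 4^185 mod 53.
By Fermat: 4^{52} ≡ 1 (mod 53). 185 = 3×52 + 29. So 4^{185} ≡ 4^{29} ≡ 11 (mod 53)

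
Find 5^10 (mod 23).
10 = 8 + 2 (binary 1010). Repeated squaring mod 23: 5^1 ≡ 5; 5^2 ≡ 5² = 25 ≡ 2; 5^4 ≡ 2² = 4 ≡ 4; 5^8 ≡ 4² = 16 ≡ 16. Multiply: 5^10 = 5^8 × 5^2 ≡ 16 × 2 (mod 23): 16 × 2 = 32 ≡ 9. So 5^10 ≡ 9 (mod 23).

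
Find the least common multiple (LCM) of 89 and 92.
8188

First find GCD(89, 92) using the Euclidean algorithm:
89 = 0 × 92 + 89
92 = 1 × 89 + 3
89 = 29 × 3 + 2
3 = 1 × 2 + 1
2 = 2 × 1 + 0
GCD(89, 92) = 1

LCM formula: LCM(a, b) = (a × b) / GCD(a, b)
LCM(89, 92) = (89 × 92) / 1
LCM(89, 92) = 8188 / 1
LCM(89, 92) = 8188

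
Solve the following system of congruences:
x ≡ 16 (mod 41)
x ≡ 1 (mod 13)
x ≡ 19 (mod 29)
2107

Using the Chinese Remainder Theorem:
M = product of moduli = 15457
For equation 1: M_1 = 377, 377 ≡ 8 (mod 41), inverse of 377 mod 41 is 36 (check: 8 × 36 = 288 ≡ 1 (mod 41))
For equation 2: M_2 = 1189, 1189 ≡ 6 (mod 13), inverse of 1189 mod 13 is 11 (check: 6 × 11 = 66 ≡ 1 (mod 13))
For equation 3: M_3 = 533, 533 ≡ 11 (mod 29), inverse of 533 mod 29 is 8 (check: 11 × 8 = 88 ≡ 1 (mod 29))
Combine: x ≡ Σ r_i×M_i×(M_i⁻¹ mod m_i) = 16×377×36 + 1×1189×11 + 19×533×8 = 217152 + 13079 + 81016 = 311247
311247 mod 15457 = 2107
x ≡ 2107 (mod 15457)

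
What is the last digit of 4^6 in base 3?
4 ≡ 1 (mod 3). 6 = 4 + 2 (binary 110). Repeated squaring mod 3: 1^1 ≡ 1; 1^2 ≡ 1² = 1 ≡ 1; 1^4 ≡ 1² = 1 ≡ 1. Multiply: 4^6 ≡ 1^4 × 1^2 ≡ 1 × 1 (mod 3): 1 × 1 = 1 ≡ 1. So 4^6 ≡ 1 (mod 3).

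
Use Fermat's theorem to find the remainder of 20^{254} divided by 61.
58

By Fermat's Little Theorem, a^(p-1) ≡ 1 (mod p) for prime p and gcd(a, p) = 1
Here p = 61, so 20^60 ≡ 1 (mod 61)
We can reduce the exponent: 254 mod 60 = 14
So 20^254 ≡ 20^14 (mod 61)
Computing: 20^14 mod 61 = 58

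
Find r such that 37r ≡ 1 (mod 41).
37^(-1) ≡ 10 (mod 41). Verification: 37 × 10 = 370 ≡ 1 (mod 41)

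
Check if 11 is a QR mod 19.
By Euler's criterion: 11^{9} ≡ 1 (mod 19). Since this equals 1, 11 is a QR.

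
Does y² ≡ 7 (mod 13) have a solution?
By Euler's criterion: 7^{6} ≡ 12 (mod 13). Since this equals -1 (≡ 12), 7 is not a QR.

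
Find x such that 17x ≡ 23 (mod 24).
7

Since gcd(17, 24) = 1 divides 23, a solution exists.
Multiply both sides by the inverse of 17 mod 24:
  17^(-1) mod 24 = 17
  x ≡ 17 × 23 ≡ 391 ≡ 7 (mod 24)
Verification: 17 × 7 = 119 = 4 × 24 + 23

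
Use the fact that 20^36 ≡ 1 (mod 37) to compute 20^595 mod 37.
By Fermat: 20^{36} ≡ 1 (mod 37). 595 ≡ 19 (mod 36). So 20^{595} ≡ 20^{19} ≡ 17 (mod 37)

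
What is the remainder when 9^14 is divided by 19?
Using repeated squaring. 14 = 8 + 4 + 2 (binary 1110). Repeated squaring mod 19: 9^1 ≡ 9; 9^2 ≡ 9² = 81 ≡ 5; 9^4 ≡ 5² = 25 ≡ 6; 9^8 ≡ 6² = 36 ≡ 17. Multiply: 9^14 = 9^8 × 9^4 × 9^2 ≡ 17 × 6 × 5 (mod 19): 17 × 6 = 102 ≡ 7; 7 × 5 = 35 ≡ 16. So 9^14 ≡ 16 (mod 19).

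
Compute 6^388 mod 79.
Using Fermat: 6^{78} ≡ 1 (mod 79). 388 ≡ 76 (mod 78). So 6^{388} ≡ 6^{76} ≡ 11 (mod 79)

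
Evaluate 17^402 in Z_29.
Using Fermat: 17^{28} ≡ 1 (mod 29). 402 ≡ 10 (mod 28). So 17^{402} ≡ 17^{10} ≡ 28 (mod 29)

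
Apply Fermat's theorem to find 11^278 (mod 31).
By Fermat: 11^{30} ≡ 1 (mod 31). 278 ≡ 8 (mod 30). So 11^{278} ≡ 11^{8} ≡ 19 (mod 31)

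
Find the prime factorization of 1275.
3 × 5^2 × 17

Divide by primes starting from smallest:
1275 ÷ 3 = 425
425 ÷ 5 = 85
85 ÷ 5 = 17
17 ÷ 17 = 1

1275 = 3 × 5^2 × 17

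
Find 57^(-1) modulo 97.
80

Using Extended Euclidean Algorithm:
gcd(57, 97) = 1
Bezout coefficients: 57 × -17 + 97 × 10 = 1
So 57 × -17 ≡ 1 (mod 97)
The inverse is -17 mod 97 = 80
Verification: 57 × 80 = 4560 = 47 × 97 + 1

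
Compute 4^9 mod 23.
9 = 8 + 1 (binary 1001). Repeated squaring mod 23: 4^1 ≡ 4; 4^2 ≡ 4² = 16 ≡ 16; 4^4 ≡ 16² = 256 ≡ 3; 4^8 ≡ 3² = 9 ≡ 9. Multiply: 4^9 = 4^8 × 4^1 ≡ 9 × 4 (mod 23): 9 × 4 = 36 ≡ 13. So 4^9 ≡ 13 (mod 23).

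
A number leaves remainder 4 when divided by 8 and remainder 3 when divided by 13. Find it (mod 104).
M = 8 × 13 = 104. M₁ = 13, y₁ ≡ 5 (mod 8). M₂ = 8, y₂ ≡ 5 (mod 13). x = 4×13×5 + 3×8×5 ≡ 68 (mod 104)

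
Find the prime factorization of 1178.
2 × 19 × 31

Divide by primes starting from smallest:
1178 ÷ 2 = 589
589 ÷ 19 = 31
31 ÷ 31 = 1

1178 = 2 × 19 × 31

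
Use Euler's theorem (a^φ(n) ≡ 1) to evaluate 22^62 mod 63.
By Euler: 22^{36} ≡ 1 (mod 63) since gcd(22, 63) = 1. 62 = 1×36 + 26. So 22^{62} ≡ 22^{26} ≡ 43 (mod 63)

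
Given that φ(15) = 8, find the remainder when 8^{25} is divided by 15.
By Euler: 8^{8} ≡ 1 (mod 15) since gcd(8, 15) = 1. 25 = 3×8 + 1. So 8^{25} ≡ 8^{1} ≡ 8 (mod 15)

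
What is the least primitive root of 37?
2

A primitive root g modulo p has order p-1 = 36
Prime divisors of 36: [2, 3]
g is a primitive root iff g^(36/q) ≢ 1 (mod 37) for each prime divisor q
Testing small values:
  g = 2: 2^18 ≡ 36, 2^12 ≡ 26 (mod 37) → none is 1, primitive root!
The smallest primitive root is 2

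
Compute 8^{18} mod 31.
16

Using successive squaring:
Binary expansion of 18: 10010
Powers of 8 mod 31 (each is the square of the previous):
  8^1 ≡ 8 (mod 31)
  8^2 ≡ 8² = 64 ≡ 2 (mod 31)
  8^4 ≡ 2² = 4 ≡ 4 (mod 31)
  8^8 ≡ 4² = 16 ≡ 16 (mod 31)
  8^16 ≡ 16² = 256 ≡ 8 (mod 31)
18 = 16 + 2, so 8^18 = 8^16 × 8^2 ≡ 8 × 2 (mod 31)
Multiplying step by step:
  8 × 2 = 16 ≡ 16 (mod 31)
Result: 8^18 ≡ 16 (mod 31)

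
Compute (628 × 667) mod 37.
36

(628 × 667) = 418876
418876 mod 37 = 36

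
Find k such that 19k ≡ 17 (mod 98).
37

Since gcd(19, 98) = 1 divides 17, a solution exists.
Multiply both sides by the inverse of 19 mod 98:
  19^(-1) mod 98 = 31
  x ≡ 31 × 17 ≡ 527 ≡ 37 (mod 98)
Verification: 19 × 37 = 703 = 7 × 98 + 17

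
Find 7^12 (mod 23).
Using repeated squaring. 12 = 8 + 4 (binary 1100). Repeated squaring mod 23: 7^1 ≡ 7; 7^2 ≡ 7² = 49 ≡ 3; 7^4 ≡ 3² = 9 ≡ 9; 7^8 ≡ 9² = 81 ≡ 12. Multiply: 7^12 = 7^8 × 7^4 ≡ 12 × 9 (mod 23): 12 × 9 = 108 ≡ 16. So 7^12 ≡ 16 (mod 23).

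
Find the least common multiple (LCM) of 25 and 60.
300

First find GCD(25, 60) using the Euclidean algorithm:
25 = 0 × 60 + 25
60 = 2 × 25 + 10
25 = 2 × 10 + 5
10 = 2 × 5 + 0
GCD(25, 60) = 5

LCM formula: LCM(a, b) = (a × b) / GCD(a, b)
LCM(25, 60) = (25 × 60) / 5
LCM(25, 60) = 1500 / 5
LCM(25, 60) = 300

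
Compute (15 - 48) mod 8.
7

(15 - 48) = -33
-33 mod 8 = 7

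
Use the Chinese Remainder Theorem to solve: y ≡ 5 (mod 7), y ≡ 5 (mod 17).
M = 7 × 17 = 119. M₁ = 17, y₁ ≡ 5 (mod 7). M₂ = 7, y₂ ≡ 5 (mod 17). y = 5×17×5 + 5×7×5 ≡ 5 (mod 119)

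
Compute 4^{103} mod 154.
130

Using successive squaring:
Binary expansion of 103: 1100111
Powers of 4 mod 154 (each is the square of the previous):
  4^1 ≡ 4 (mod 154)
  4^2 ≡ 4² = 16 ≡ 16 (mod 154)
  4^4 ≡ 16² = 256 ≡ 102 (mod 154)
  4^8 ≡ 102² = 10404 ≡ 86 (mod 154)
  4^16 ≡ 86² = 7396 ≡ 4 (mod 154)
  4^32 ≡ 4² = 16 ≡ 16 (mod 154)
  4^64 ≡ 16² = 256 ≡ 102 (mod 154)
103 = 64 + 32 + 4 + 2 + 1, so 4^103 = 4^64 × 4^32 × 4^4 × 4^2 × 4^1 ≡ 102 × 16 × 102 × 16 × 4 (mod 154)
Multiplying step by step:
  102 × 16 = 1632 ≡ 92 (mod 154)
  92 × 102 = 9384 ≡ 144 (mod 154)
  144 × 16 = 2304 ≡ 148 (mod 154)
  148 × 4 = 592 ≡ 130 (mod 154)
Result: 4^103 ≡ 130 (mod 154)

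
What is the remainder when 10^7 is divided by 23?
7 = 4 + 2 + 1 (binary 111). Repeated squaring mod 23: 10^1 ≡ 10; 10^2 ≡ 10² = 100 ≡ 8; 10^4 ≡ 8² = 64 ≡ 18. Multiply: 10^7 = 10^4 × 10^2 × 10^1 ≡ 18 × 8 × 10 (mod 23): 18 × 8 = 144 ≡ 6; 6 × 10 = 60 ≡ 14. So 10^7 ≡ 14 (mod 23).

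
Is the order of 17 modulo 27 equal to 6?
Yes, ord_27(17) = 6.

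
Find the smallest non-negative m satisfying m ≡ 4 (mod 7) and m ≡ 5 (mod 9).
M = 7 × 9 = 63. M₁ = 9, y₁ ≡ 4 (mod 7). M₂ = 7, y₂ ≡ 4 (mod 9). m = 4×9×4 + 5×7×4 ≡ 32 (mod 63)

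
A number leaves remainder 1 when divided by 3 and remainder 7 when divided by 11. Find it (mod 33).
M = 3 × 11 = 33. M₁ = 11, y₁ ≡ 2 (mod 3). M₂ = 3, y₂ ≡ 4 (mod 11). z = 1×11×2 + 7×3×4 ≡ 7 (mod 33)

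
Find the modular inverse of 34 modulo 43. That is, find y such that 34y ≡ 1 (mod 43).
19

Using Extended Euclidean Algorithm:
gcd(34, 43) = 1
Bezout coefficients: 34 × 19 + 43 × -15 = 1
So 34 × 19 ≡ 1 (mod 43)
The inverse is 19 mod 43 = 19
Verification: 34 × 19 = 646 = 15 × 43 + 1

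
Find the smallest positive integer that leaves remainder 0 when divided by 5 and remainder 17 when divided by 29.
M = 5 × 29 = 145. M₁ = 29, y₁ ≡ 4 (mod 5). M₂ = 5, y₂ ≡ 6 (mod 29). r = 0×29×4 + 17×5×6 ≡ 75 (mod 145). The smallest positive such number is 75.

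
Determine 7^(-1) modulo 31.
7^(-1) ≡ 9 (mod 31). Verification: 7 × 9 = 63 ≡ 1 (mod 31)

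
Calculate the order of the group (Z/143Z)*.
120

Prime factorization: 143 = 11 × 13
Using the formula φ(n) = n × Π(1 - 1/p) for each prime factor p:
φ(143) = 143 × (1 - 1/11) × (1 - 1/13)
φ(143) = 120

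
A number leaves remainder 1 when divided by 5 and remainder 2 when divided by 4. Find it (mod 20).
M = 5 × 4 = 20. M₁ = 4, y₁ ≡ 4 (mod 5). M₂ = 5, y₂ ≡ 1 (mod 4). r = 1×4×4 + 2×5×1 ≡ 6 (mod 20)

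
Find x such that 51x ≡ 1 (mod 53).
51^(-1) ≡ 26 (mod 53). Verification: 51 × 26 = 1326 ≡ 1 (mod 53)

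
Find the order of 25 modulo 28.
Powers of 25 mod 28: 25^1≡25, 25^2≡9, 25^3≡1. Order = 3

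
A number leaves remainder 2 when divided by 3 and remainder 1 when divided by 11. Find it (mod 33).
M = 3 × 11 = 33. M₁ = 11, y₁ ≡ 2 (mod 3). M₂ = 3, y₂ ≡ 4 (mod 11). z = 2×11×2 + 1×3×4 ≡ 23 (mod 33)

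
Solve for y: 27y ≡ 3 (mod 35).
4

Since gcd(27, 35) = 1 divides 3, a solution exists.
Multiply both sides by the inverse of 27 mod 35:
  27^(-1) mod 35 = 13
  x ≡ 13 × 3 ≡ 39 ≡ 4 (mod 35)
Verification: 27 × 4 = 108 = 3 × 35 + 3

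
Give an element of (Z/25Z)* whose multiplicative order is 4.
7 has order 4 mod 25 since 7^{4} ≡ 1 (mod 25) and no smaller power works.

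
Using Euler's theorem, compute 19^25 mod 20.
By Euler: 19^{8} ≡ 1 (mod 20) since gcd(19, 20) = 1. 25 = 3×8 + 1. So 19^{25} ≡ 19^{1} ≡ 19 (mod 20)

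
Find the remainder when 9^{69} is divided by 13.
By Fermat: 9^{12} ≡ 1 (mod 13). 69 = 5×12 + 9. So 9^{69} ≡ 9^{9} ≡ 1 (mod 13)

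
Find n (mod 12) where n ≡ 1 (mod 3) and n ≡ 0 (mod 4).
M = 3 × 4 = 12. M₁ = 4, y₁ ≡ 1 (mod 3). M₂ = 3, y₂ ≡ 3 (mod 4). n = 1×4×1 + 0×3×3 ≡ 4 (mod 12)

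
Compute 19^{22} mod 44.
9

Using successive squaring:
Binary expansion of 22: 10110
Powers of 19 mod 44 (each is the square of the previous):
  19^1 ≡ 19 (mod 44)
  19^2 ≡ 19² = 361 ≡ 9 (mod 44)
  19^4 ≡ 9² = 81 ≡ 37 (mod 44)
  19^8 ≡ 37² = 1369 ≡ 5 (mod 44)
  19^16 ≡ 5² = 25 ≡ 25 (mod 44)
22 = 16 + 4 + 2, so 19^22 = 19^16 × 19^4 × 19^2 ≡ 25 × 37 × 9 (mod 44)
Multiplying step by step:
  25 × 37 = 925 ≡ 1 (mod 44)
  1 × 9 = 9 ≡ 9 (mod 44)
Result: 19^22 ≡ 9 (mod 44)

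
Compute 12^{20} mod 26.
14

Using successive squaring:
Binary expansion of 20: 10100
Powers of 12 mod 26 (each is the square of the previous):
  12^1 ≡ 12 (mod 26)
  12^2 ≡ 12² = 144 ≡ 14 (mod 26)
  12^4 ≡ 14² = 196 ≡ 14 (mod 26)
  12^8 ≡ 14² = 196 ≡ 14 (mod 26)
  12^16 ≡ 14² = 196 ≡ 14 (mod 26)
20 = 16 + 4, so 12^20 = 12^16 × 12^4 ≡ 14 × 14 (mod 26)
Multiplying step by step:
  14 × 14 = 196 ≡ 14 (mod 26)
Result: 12^20 ≡ 14 (mod 26)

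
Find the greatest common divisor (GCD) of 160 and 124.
4

Using the Euclidean algorithm:
160 = 1 × 124 + 36
124 = 3 × 36 + 16
36 = 2 × 16 + 4
16 = 4 × 4 + 0

GCD(160, 124) = 4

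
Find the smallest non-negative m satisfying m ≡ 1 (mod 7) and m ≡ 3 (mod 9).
M = 7 × 9 = 63. M₁ = 9, y₁ ≡ 4 (mod 7). M₂ = 7, y₂ ≡ 4 (mod 9). m = 1×9×4 + 3×7×4 ≡ 57 (mod 63)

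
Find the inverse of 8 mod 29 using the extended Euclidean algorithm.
Extended GCD: 8(11) + 29(-3) = 1. So 8^(-1) ≡ 11 ≡ 11 (mod 29). Verify: 8 × 11 = 88 ≡ 1 (mod 29)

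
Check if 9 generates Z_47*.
p - 1 = 46 has prime divisors 2, 23. Check 9^(46/q) mod 47 for each: 9^(46/2) = 9^23 ≡ 1, 9^(46/23) = 9^2 ≡ 34 (mod 47). Since 9^23 ≡ 1 (mod 47), the order of 9 divides 23 (in fact the order is 23) ≠ 46, so it is not a primitive root.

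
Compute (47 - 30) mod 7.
3

(47 - 30) = 17
17 mod 7 = 3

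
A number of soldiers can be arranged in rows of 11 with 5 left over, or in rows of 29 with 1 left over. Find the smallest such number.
M = 11 × 29 = 319. M₁ = 29, y₁ ≡ 8 (mod 11). M₂ = 11, y₂ ≡ 8 (mod 29). n = 5×29×8 + 1×11×8 ≡ 291 (mod 319). The smallest positive such number is 291.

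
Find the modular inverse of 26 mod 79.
26^(-1) ≡ 76 (mod 79). Verification: 26 × 76 = 1976 ≡ 1 (mod 79)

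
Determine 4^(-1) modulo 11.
4^(-1) ≡ 3 (mod 11). Verification: 4 × 3 = 12 ≡ 1 (mod 11)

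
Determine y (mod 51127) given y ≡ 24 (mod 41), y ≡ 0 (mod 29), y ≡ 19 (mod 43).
41557

Using the Chinese Remainder Theorem:
M = product of moduli = 51127
For equation 1: M_1 = 1247, 1247 ≡ 17 (mod 41), inverse of 1247 mod 41 is 29 (check: 17 × 29 = 493 ≡ 1 (mod 41))
For equation 2: M_2 = 1763, 1763 ≡ 23 (mod 29), inverse of 1763 mod 29 is 24 (check: 23 × 24 = 552 ≡ 1 (mod 29))
For equation 3: M_3 = 1189, 1189 ≡ 28 (mod 43), inverse of 1189 mod 43 is 20 (check: 28 × 20 = 560 ≡ 1 (mod 43))
Combine: y ≡ Σ r_i×M_i×(M_i⁻¹ mod m_i) = 24×1247×29 + 0×1763×24 + 19×1189×20 = 867912 + 0 + 451820 = 1319732
1319732 mod 51127 = 41557
y ≡ 41557 (mod 51127)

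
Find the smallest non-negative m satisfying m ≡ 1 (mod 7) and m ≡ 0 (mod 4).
M = 7 × 4 = 28. M₁ = 4, y₁ ≡ 2 (mod 7). M₂ = 7, y₂ ≡ 3 (mod 4). m = 1×4×2 + 0×7×3 ≡ 8 (mod 28)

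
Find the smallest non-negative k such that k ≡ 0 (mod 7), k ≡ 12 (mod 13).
77

Using the Chinese Remainder Theorem:
M = product of moduli = 91
For equation 1: M_1 = 13, 13 ≡ 6 (mod 7), inverse of 13 mod 7 is 6 (check: 6 × 6 = 36 ≡ 1 (mod 7))
For equation 2: M_2 = 7, 7 ≡ 7 (mod 13), inverse of 7 mod 13 is 2 (check: 7 × 2 = 14 ≡ 1 (mod 13))
Combine: k ≡ Σ r_i×M_i×(M_i⁻¹ mod m_i) = 0×13×6 + 12×7×2 = 0 + 168 = 168
168 mod 91 = 77
k ≡ 77 (mod 91)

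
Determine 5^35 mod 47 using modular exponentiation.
Using repeated squaring. 35 = 32 + 2 + 1 (binary 100011). Repeated squaring mod 47: 5^1 ≡ 5; 5^2 ≡ 5² = 25 ≡ 25; 5^4 ≡ 25² = 625 ≡ 14; 5^8 ≡ 14² = 196 ≡ 8; 5^16 ≡ 8² = 64 ≡ 17; 5^32 ≡ 17² = 289 ≡ 7. Multiply: 5^35 = 5^32 × 5^2 × 5^1 ≡ 7 × 25 × 5 (mod 47): 7 × 25 = 175 ≡ 34; 34 × 5 = 170 ≡ 29. So 5^35 ≡ 29 (mod 47).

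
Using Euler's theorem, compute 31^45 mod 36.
By Euler: 31^{12} ≡ 1 (mod 36) since gcd(31, 36) = 1. 45 = 3×12 + 9. So 31^{45} ≡ 31^{9} ≡ 19 (mod 36)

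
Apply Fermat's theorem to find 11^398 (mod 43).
By Fermat: 11^{42} ≡ 1 (mod 43). 398 ≡ 20 (mod 42). So 11^{398} ≡ 11^{20} ≡ 4 (mod 43)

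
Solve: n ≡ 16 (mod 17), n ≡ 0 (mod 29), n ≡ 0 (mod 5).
M = 17 × 29 × 5 = 2465. M₁ = 145, y₁ ≡ 2 (mod 17). M₂ = 85, y₂ ≡ 14 (mod 29). M₃ = 493, y₃ ≡ 2 (mod 5). n = 16×145×2 + 0×85×14 + 0×493×2 ≡ 2175 (mod 2465)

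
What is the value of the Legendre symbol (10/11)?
(10/11) = 10^{5} mod 11 = -1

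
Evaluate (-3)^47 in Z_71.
Using repeated squaring. (-3) ≡ 68 (mod 71). 47 = 32 + 8 + 4 + 2 + 1 (binary 101111). Repeated squaring mod 71: 68^1 ≡ 68; 68^2 ≡ 68² = 4624 ≡ 9; 68^4 ≡ 9² = 81 ≡ 10; 68^8 ≡ 10² = 100 ≡ 29; 68^16 ≡ 29² = 841 ≡ 60; 68^32 ≡ 60² = 3600 ≡ 50. Multiply: (-3)^47 ≡ 68^32 × 68^8 × 68^4 × 68^2 × 68^1 ≡ 50 × 29 × 10 × 9 × 68 (mod 71): 50 × 29 = 1450 ≡ 30; 30 × 10 = 300 ≡ 16; 16 × 9 = 144 ≡ 2; 2 × 68 = 136 ≡ 65. So (-3)^47 ≡ 65 (mod 71).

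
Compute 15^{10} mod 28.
1

Using successive squaring:
Binary expansion of 10: 1010
Powers of 15 mod 28 (each is the square of the previous):
  15^1 ≡ 15 (mod 28)
  15^2 ≡ 15² = 225 ≡ 1 (mod 28)
  15^4 ≡ 1² = 1 ≡ 1 (mod 28)
  15^8 ≡ 1² = 1 ≡ 1 (mod 28)
10 = 8 + 2, so 15^10 = 15^8 × 15^2 ≡ 1 × 1 (mod 28)
Multiplying step by step:
  1 × 1 = 1 ≡ 1 (mod 28)
Result: 15^10 ≡ 1 (mod 28)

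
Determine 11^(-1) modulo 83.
11^(-1) ≡ 68 (mod 83). Verification: 11 × 68 = 748 ≡ 1 (mod 83)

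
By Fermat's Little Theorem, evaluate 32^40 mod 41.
By Fermat's Little Theorem, 32^{40} ≡ 1 (mod 41) since 41 is prime and gcd(32, 41) = 1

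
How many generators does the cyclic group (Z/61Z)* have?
16

The number of primitive roots modulo p is φ(p-1) = φ(60)
φ(60) = 16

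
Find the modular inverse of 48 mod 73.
48^(-1) ≡ 35 (mod 73). Verification: 48 × 35 = 1680 ≡ 1 (mod 73)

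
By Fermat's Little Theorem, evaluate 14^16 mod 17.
By Fermat's Little Theorem, 14^{16} ≡ 1 (mod 17) since 17 is prime and gcd(14, 17) = 1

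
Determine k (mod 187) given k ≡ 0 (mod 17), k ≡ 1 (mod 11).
34

Using the Chinese Remainder Theorem:
M = product of moduli = 187
For equation 1: M_1 = 11, 11 ≡ 11 (mod 17), inverse of 11 mod 17 is 14 (check: 11 × 14 = 154 ≡ 1 (mod 17))
For equation 2: M_2 = 17, 17 ≡ 6 (mod 11), inverse of 17 mod 11 is 2 (check: 6 × 2 = 12 ≡ 1 (mod 11))
Combine: k ≡ Σ r_i×M_i×(M_i⁻¹ mod m_i) = 0×11×14 + 1×17×2 = 0 + 34 = 34
34 mod 187 = 34
k ≡ 34 (mod 187)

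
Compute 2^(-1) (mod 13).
7

Using Extended Euclidean Algorithm:
gcd(2, 13) = 1
Bezout coefficients: 2 × -6 + 13 × 1 = 1
So 2 × -6 ≡ 1 (mod 13)
The inverse is -6 mod 13 = 7
Verification: 2 × 7 = 14 = 1 × 13 + 1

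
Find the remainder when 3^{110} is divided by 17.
By Fermat: 3^{16} ≡ 1 (mod 17). 110 = 6×16 + 14. So 3^{110} ≡ 3^{14} ≡ 2 (mod 17)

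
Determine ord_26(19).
Powers of 19 mod 26: 19^1≡19, 19^2≡23, 19^3≡21, 19^4≡9, 19^5≡15, 19^6≡25, 19^7≡7, 19^8≡3, 19^9≡5, 19^10≡17, 19^11≡11, 19^12≡1. Order = 12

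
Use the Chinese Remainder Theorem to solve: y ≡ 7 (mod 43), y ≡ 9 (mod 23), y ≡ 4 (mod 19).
308

Using the Chinese Remainder Theorem:
M = product of moduli = 18791
For equation 1: M_1 = 437, 437 ≡ 7 (mod 43), inverse of 437 mod 43 is 37 (check: 7 × 37 = 259 ≡ 1 (mod 43))
For equation 2: M_2 = 817, 817 ≡ 12 (mod 23), inverse of 817 mod 23 is 2 (check: 12 × 2 = 24 ≡ 1 (mod 23))
For equation 3: M_3 = 989, 989 ≡ 1 (mod 19), inverse of 989 mod 19 is 1 (check: 1 × 1 = 1 ≡ 1 (mod 19))
Combine: y ≡ Σ r_i×M_i×(M_i⁻¹ mod m_i) = 7×437×37 + 9×817×2 + 4×989×1 = 113183 + 14706 + 3956 = 131845
131845 mod 18791 = 308
y ≡ 308 (mod 18791)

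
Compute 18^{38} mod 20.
4

Using successive squaring:
Binary expansion of 38: 100110
Powers of 18 mod 20 (each is the square of the previous):
  18^1 ≡ 18 (mod 20)
  18^2 ≡ 18² = 324 ≡ 4 (mod 20)
  18^4 ≡ 4² = 16 ≡ 16 (mod 20)
  18^8 ≡ 16² = 256 ≡ 16 (mod 20)
  18^16 ≡ 16² = 256 ≡ 16 (mod 20)
  18^32 ≡ 16² = 256 ≡ 16 (mod 20)
38 = 32 + 4 + 2, so 18^38 = 18^32 × 18^4 × 18^2 ≡ 16 × 16 × 4 (mod 20)
Multiplying step by step:
  16 × 16 = 256 ≡ 16 (mod 20)
  16 × 4 = 64 ≡ 4 (mod 20)
Result: 18^38 ≡ 4 (mod 20)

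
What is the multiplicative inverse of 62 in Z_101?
62^(-1) ≡ 44 (mod 101). Verification: 62 × 44 = 2728 ≡ 1 (mod 101)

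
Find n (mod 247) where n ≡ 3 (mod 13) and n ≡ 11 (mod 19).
M = 13 × 19 = 247. M₁ = 19, y₁ ≡ 11 (mod 13). M₂ = 13, y₂ ≡ 3 (mod 19). n = 3×19×11 + 11×13×3 ≡ 68 (mod 247)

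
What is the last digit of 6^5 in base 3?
6 ≡ 0 (mod 3). 5 = 4 + 1 (binary 101). Repeated squaring mod 3: 0^1 ≡ 0; 0^2 ≡ 0² = 0 ≡ 0; 0^4 ≡ 0² = 0 ≡ 0. Multiply: 6^5 ≡ 0^4 × 0^1 ≡ 0 × 0 (mod 3): 0 × 0 = 0 ≡ 0. So 6^5 ≡ 0 (mod 3).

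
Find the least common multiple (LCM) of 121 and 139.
16819

First find GCD(121, 139) using the Euclidean algorithm:
121 = 0 × 139 + 121
139 = 1 × 121 + 18
121 = 6 × 18 + 13
18 = 1 × 13 + 5
13 = 2 × 5 + 3
5 = 1 × 3 + 2
3 = 1 × 2 + 1
2 = 2 × 1 + 0
GCD(121, 139) = 1

LCM formula: LCM(a, b) = (a × b) / GCD(a, b)
LCM(121, 139) = (121 × 139) / 1
LCM(121, 139) = 16819 / 1
LCM(121, 139) = 16819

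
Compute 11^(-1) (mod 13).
6

Using Extended Euclidean Algorithm:
gcd(11, 13) = 1
Bezout coefficients: 11 × 6 + 13 × -5 = 1
So 11 × 6 ≡ 1 (mod 13)
The inverse is 6 mod 13 = 6
Verification: 11 × 6 = 66 = 5 × 13 + 1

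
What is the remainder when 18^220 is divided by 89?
Using Fermat: 18^{88} ≡ 1 (mod 89). 220 ≡ 44 (mod 88). So 18^{220} ≡ 18^{44} ≡ 1 (mod 89)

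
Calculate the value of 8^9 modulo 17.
9 = 8 + 1 (binary 1001). Repeated squaring mod 17: 8^1 ≡ 8; 8^2 ≡ 8² = 64 ≡ 13; 8^4 ≡ 13² = 169 ≡ 16; 8^8 ≡ 16² = 256 ≡ 1. Multiply: 8^9 = 8^8 × 8^1 ≡ 1 × 8 (mod 17): 1 × 8 = 8 ≡ 8. So 8^9 ≡ 8 (mod 17).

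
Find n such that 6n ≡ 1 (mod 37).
6^(-1) ≡ 31 (mod 37). Verification: 6 × 31 = 186 ≡ 1 (mod 37)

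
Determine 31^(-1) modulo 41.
31^(-1) ≡ 4 (mod 41). Verification: 31 × 4 = 124 ≡ 1 (mod 41)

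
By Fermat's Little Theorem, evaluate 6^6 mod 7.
By Fermat's Little Theorem, 6^{6} ≡ 1 (mod 7) since 7 is prime and gcd(6, 7) = 1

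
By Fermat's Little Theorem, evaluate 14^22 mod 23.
By Fermat's Little Theorem, 14^{22} ≡ 1 (mod 23) since 23 is prime and gcd(14, 23) = 1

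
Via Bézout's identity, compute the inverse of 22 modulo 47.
Extended GCD: 22(15) + 47(-7) = 1. So 22^(-1) ≡ 15 ≡ 15 (mod 47). Verify: 22 × 15 = 330 ≡ 1 (mod 47)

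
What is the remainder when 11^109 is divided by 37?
Using Fermat: 11^{36} ≡ 1 (mod 37). 109 ≡ 1 (mod 36). So 11^{109} ≡ 11^{1} ≡ 11 (mod 37)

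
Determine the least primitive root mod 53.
p - 1 = 52 has prime divisors 2, 13. h is a primitive root mod 53 iff h^(52/q) ≢ 1 (mod 53) for each such q.
h = 2: 2^26 ≡ 52, 2^4 ≡ 16 (mod 53); none is 1, so 2 has order 52 and is a primitive root.
The smallest primitive root mod 53 is g = 2.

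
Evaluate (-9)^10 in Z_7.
(-9) ≡ 5 (mod 7). 10 = 8 + 2 (binary 1010). Repeated squaring mod 7: 5^1 ≡ 5; 5^2 ≡ 5² = 25 ≡ 4; 5^4 ≡ 4² = 16 ≡ 2; 5^8 ≡ 2² = 4 ≡ 4. Multiply: (-9)^10 ≡ 5^8 × 5^2 ≡ 4 × 4 (mod 7): 4 × 4 = 16 ≡ 2. So (-9)^10 ≡ 2 (mod 7).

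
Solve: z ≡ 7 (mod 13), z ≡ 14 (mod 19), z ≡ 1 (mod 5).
M = 13 × 19 × 5 = 1235. M₁ = 95, y₁ ≡ 10 (mod 13). M₂ = 65, y₂ ≡ 12 (mod 19). M₃ = 247, y₃ ≡ 3 (mod 5). z = 7×95×10 + 14×65×12 + 1×247×3 ≡ 1021 (mod 1235)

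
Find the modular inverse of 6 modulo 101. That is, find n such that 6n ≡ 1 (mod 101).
17

Using Extended Euclidean Algorithm:
gcd(6, 101) = 1
Bezout coefficients: 6 × 17 + 101 × -1 = 1
So 6 × 17 ≡ 1 (mod 101)
The inverse is 17 mod 101 = 17
Verification: 6 × 17 = 102 = 1 × 101 + 1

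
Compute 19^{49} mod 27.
19

Using successive squaring:
Binary expansion of 49: 110001
Powers of 19 mod 27 (each is the square of the previous):
  19^1 ≡ 19 (mod 27)
  19^2 ≡ 19² = 361 ≡ 10 (mod 27)
  19^4 ≡ 10² = 100 ≡ 19 (mod 27)
  19^8 ≡ 19² = 361 ≡ 10 (mod 27)
  19^16 ≡ 10² = 100 ≡ 19 (mod 27)
  19^32 ≡ 19² = 361 ≡ 10 (mod 27)
49 = 32 + 16 + 1, so 19^49 = 19^32 × 19^16 × 19^1 ≡ 10 × 19 × 19 (mod 27)
Multiplying step by step:
  10 × 19 = 190 ≡ 1 (mod 27)
  1 × 19 = 19 ≡ 19 (mod 27)
Result: 19^49 ≡ 19 (mod 27)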